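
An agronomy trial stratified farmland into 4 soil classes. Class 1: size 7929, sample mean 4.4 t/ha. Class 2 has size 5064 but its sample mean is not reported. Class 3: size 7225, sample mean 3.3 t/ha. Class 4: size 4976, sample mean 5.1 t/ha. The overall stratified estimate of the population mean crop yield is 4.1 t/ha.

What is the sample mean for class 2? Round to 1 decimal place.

3.8

N = 7929 + 5064 + 7225 + 4976 = 25194.
Overall total = μ·N = 4.1·25194 = 103295.4.
Subtract the known strata: 7929·4.4 + 7225·3.3 + 4976·5.1 = 84107.7.
Remaining total for class 2: 103295.4 − 84107.7 = 19187.7.
Divide by its size: 19187.7 / 5064 = 3.789... → 3.8.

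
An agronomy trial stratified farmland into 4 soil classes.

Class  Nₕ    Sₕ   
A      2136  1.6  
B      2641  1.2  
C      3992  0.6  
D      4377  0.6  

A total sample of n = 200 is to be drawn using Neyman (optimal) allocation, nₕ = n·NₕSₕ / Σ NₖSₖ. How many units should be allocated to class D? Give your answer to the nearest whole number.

45

A: NₕSₕ = 2136·1.6 = 3417.6
B: NₕSₕ = 2641·1.2 = 3169.2
C: NₕSₕ = 3992·0.6 = 2395.2
D: NₕSₕ = 4377·0.6 = 2626.2
Σ NₕSₕ = 11608.2.
n_D = 200·2626.2/11608.2 = 45.247... → 45.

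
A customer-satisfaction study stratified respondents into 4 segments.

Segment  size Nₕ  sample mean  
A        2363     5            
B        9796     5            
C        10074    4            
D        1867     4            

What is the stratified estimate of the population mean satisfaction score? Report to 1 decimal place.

N = 24100; weights Wₕ = Nₕ/N = (0.0980, 0.4065, 0.4180, 0.0775).
x̄_st = Σ Wₕ·x̄ₕ = 0.0980·5 + 0.4065·5 + 0.4180·4 + 0.0775·4 ≈ 4.505...
→ 4.5.

4.5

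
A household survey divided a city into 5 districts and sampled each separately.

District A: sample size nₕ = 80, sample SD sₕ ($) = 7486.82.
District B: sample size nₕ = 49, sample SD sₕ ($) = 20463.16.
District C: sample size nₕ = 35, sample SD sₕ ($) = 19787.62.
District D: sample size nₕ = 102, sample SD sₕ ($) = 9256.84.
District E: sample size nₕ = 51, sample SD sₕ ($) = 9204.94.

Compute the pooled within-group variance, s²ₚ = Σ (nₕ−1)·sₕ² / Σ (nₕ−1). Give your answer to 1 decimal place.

162601121.8

Degrees of freedom: 79 + 48 + 34 + 101 + 50 = 312.
Σ(nₕ−1)sₕ² = 79·56052473.7124 + 48·418740917.1856 + 34·391549905.2644 + 101·85689086.7856 + 50·84730920.4036 = 50731550012.7036.
s²ₚ = 50731550012.7036 / 312 = 162601121.836... → 162601121.8.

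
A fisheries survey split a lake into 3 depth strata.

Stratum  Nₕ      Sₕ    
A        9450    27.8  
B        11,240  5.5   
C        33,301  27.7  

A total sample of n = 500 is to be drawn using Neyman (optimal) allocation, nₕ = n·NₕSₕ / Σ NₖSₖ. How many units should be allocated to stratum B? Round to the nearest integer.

Σ NₕSₕ = 9450·27.8 + 11240·5.5 + 33301·27.7 = 1246967.7.
Share for B: 61820/1246967.7 = 0.04958.
n_B = 500 × 0.04958 = 24.788... → 25.

25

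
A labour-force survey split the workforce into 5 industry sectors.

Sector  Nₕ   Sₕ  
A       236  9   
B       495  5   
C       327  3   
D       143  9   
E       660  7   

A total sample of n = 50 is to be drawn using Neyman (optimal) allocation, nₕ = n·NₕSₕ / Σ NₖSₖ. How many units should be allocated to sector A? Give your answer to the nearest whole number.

9

Σ NₕSₕ = 236·9 + 495·5 + 327·3 + 143·9 + 660·7 = 11487.
Share for A: 2124/11487 = 0.18490.
n_A = 50 × 0.18490 = 9.245... → 9.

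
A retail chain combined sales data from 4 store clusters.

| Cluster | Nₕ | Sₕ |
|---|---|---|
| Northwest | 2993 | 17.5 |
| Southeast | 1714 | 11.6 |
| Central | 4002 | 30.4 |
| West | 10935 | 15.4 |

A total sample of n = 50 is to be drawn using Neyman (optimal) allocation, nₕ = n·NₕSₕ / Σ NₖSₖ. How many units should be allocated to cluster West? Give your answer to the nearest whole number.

Northwest: NₕSₕ = 2993·17.5 = 52377.5
Southeast: NₕSₕ = 1714·11.6 = 19882.4
Central: NₕSₕ = 4002·30.4 = 121660.8
West: NₕSₕ = 10935·15.4 = 168399
Σ NₕSₕ = 362319.7.
n_West = 50·168399/362319.7 = 23.239... → 23.

23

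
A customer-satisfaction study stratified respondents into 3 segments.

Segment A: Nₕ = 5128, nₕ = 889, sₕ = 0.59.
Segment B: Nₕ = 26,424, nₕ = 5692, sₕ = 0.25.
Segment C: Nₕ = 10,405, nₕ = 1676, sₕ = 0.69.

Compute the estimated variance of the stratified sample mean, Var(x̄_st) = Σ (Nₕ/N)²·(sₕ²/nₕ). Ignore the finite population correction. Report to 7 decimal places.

N = 41957. Term for each stratum: Wₕ²sₕ²/nₕ.
Var(x̄_st) = 0.0000058491 + 0.0000043552 + 0.0000174703 = 0.0000276745 → 0.0000277.

0.0000277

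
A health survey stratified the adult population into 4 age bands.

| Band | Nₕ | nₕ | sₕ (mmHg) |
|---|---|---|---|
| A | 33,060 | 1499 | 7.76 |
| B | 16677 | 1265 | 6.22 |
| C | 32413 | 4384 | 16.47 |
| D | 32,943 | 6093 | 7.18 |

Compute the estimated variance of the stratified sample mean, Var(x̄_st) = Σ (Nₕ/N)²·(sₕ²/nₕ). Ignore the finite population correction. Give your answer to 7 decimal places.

N = 115093; Wₕ = Nₕ/N.
band A: (33060/115093)²·7.76²/1499 = 0.0033145890
band B: (16677/115093)²·6.22²/1265 = 0.0006421379
band C: (32413/115093)²·16.47²/4384 = 0.0049074659
band D: (32943/115093)²·7.18²/6093 = 0.0006931803
Sum = 0.0095573730 → 0.0095574.

0.0095574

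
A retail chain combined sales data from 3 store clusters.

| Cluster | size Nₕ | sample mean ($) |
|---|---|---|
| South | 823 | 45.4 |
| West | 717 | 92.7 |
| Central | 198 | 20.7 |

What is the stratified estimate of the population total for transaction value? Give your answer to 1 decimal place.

South: 823·45.4 = 37364.2
West: 717·92.7 = 66465.9
Central: 198·20.7 = 4098.6
τ̂ = Σ Nₕx̄ₕ = 107928.7.

107928.7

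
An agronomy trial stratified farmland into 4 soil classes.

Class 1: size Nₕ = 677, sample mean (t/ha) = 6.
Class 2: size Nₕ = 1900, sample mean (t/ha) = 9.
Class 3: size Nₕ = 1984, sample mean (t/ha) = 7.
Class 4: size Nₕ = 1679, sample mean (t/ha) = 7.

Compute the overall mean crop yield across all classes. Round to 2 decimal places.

7.50

x̄_st = (Σ Nₕx̄ₕ) / (Σ Nₕ) = (677·6 + 1900·9 + 1984·7 + 1679·7) / 6240
= 46803 / 6240 = 7.5005... → 7.50.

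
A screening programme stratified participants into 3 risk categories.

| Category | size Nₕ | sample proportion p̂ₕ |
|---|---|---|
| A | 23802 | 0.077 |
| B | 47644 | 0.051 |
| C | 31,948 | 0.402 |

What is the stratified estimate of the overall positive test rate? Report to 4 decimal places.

0.1654

Wₕ = Nₕ/N with N = 103394: 0.2302, 0.4608, 0.3090.
p̂_st = 0.2302·0.077 + 0.4608·0.051 + 0.3090·0.402 ≈ 0.165442... → 0.1654.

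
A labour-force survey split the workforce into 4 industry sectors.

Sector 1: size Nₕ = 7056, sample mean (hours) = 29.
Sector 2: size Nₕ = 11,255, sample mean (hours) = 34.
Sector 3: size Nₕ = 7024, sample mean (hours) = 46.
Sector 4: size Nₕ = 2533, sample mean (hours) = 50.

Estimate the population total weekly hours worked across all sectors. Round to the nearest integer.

1: 7056·29 = 204624
2: 11255·34 = 382670
3: 7024·46 = 323104
4: 2533·50 = 126650
τ̂ = Σ Nₕx̄ₕ = 1037048.

1037048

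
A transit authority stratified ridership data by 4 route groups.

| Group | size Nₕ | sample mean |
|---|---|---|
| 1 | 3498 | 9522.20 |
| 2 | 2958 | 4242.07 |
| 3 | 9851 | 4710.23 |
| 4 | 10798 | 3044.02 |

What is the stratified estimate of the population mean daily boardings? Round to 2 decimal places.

N = 27105; weights Wₕ = Nₕ/N = (0.1291, 0.1091, 0.3634, 0.3984).
x̄_st = Σ Wₕ·x̄ₕ = 0.1291·9522.20 + 0.1091·4242.07 + 0.3634·4710.23 + 0.3984·3044.02 ≈ 4616.3624...
→ 4616.36.

4616.36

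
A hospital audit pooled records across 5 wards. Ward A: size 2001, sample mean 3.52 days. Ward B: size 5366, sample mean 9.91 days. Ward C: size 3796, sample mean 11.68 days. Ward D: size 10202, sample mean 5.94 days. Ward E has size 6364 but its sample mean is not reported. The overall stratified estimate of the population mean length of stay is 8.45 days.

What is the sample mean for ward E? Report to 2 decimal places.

10.87

Σ Nₕx̄ₕ = N·μ, so 6364·x̄_E = 27729·8.45 − (2001·3.52 + 5366·9.91 + 3796·11.68 + 10202·5.94).
= 234310.05 − 165157.74 = 69152.31.
x̄_E = 69152.31 / 6364 = 10.8662... → 10.87.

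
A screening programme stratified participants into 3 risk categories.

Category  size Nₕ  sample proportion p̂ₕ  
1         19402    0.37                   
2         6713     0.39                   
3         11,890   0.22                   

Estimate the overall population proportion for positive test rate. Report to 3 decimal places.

N = 19402 + 6713 + 11890 = 38005.
Overall proportion = Σ (Nₕ/N)·p̂ₕ.
Σ Nₕp̂ₕ = 7178.74 + 2618.07 + 2615.8 = 12412.61.
12412.61 / 38005 = 0.32660... → 0.327.

0.327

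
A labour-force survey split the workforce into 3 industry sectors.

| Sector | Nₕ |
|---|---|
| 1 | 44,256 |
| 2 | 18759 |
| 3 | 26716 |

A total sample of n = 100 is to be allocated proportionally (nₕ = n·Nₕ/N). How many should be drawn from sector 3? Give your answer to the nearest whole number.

30

N = 44256 + 18759 + 26716 = 89731.
n_3 = 100·26716/89731 = 29.773... → 30.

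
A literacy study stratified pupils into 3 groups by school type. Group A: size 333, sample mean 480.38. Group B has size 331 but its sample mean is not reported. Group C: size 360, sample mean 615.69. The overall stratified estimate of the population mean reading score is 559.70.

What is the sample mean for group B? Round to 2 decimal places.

Σ Nₕx̄ₕ = N·μ, so 331·x̄_B = 1024·559.70 − (333·480.38 + 360·615.69).
= 573132.8 − 381614.94 = 191517.86.
x̄_B = 191517.86 / 331 = 578.6038... → 578.60.

578.60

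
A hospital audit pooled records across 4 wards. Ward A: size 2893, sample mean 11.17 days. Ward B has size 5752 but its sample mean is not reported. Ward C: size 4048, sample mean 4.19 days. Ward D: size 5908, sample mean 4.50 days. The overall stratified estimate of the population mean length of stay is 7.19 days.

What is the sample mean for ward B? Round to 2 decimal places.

N = 2893 + 5752 + 4048 + 5908 = 18601.
Overall total = μ·N = 7.19·18601 = 133741.19.
Subtract the known strata: 2893·11.17 + 4048·4.19 + 5908·4.50 = 75861.93.
Remaining total for ward B: 133741.19 − 75861.93 = 57879.26.
Divide by its size: 57879.26 / 5752 = 10.0625... → 10.06.

10.06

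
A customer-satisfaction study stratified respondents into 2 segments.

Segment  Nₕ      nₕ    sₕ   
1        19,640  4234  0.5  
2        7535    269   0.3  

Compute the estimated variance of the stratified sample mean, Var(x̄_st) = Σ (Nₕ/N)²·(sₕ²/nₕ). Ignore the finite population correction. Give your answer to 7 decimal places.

0.0000566

N = 27175; Wₕ = Nₕ/N.
segment 1: (19640/27175)²·0.5²/4234 = 0.0000308413
segment 2: (7535/27175)²·0.3²/269 = 0.0000257228
Sum = 0.0000565641 → 0.0000566.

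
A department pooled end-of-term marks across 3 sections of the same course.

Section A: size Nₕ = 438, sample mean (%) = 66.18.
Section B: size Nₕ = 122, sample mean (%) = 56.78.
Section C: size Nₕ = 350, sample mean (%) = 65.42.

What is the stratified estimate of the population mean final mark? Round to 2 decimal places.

64.63

N = 910; weights Wₕ = Nₕ/N = (0.4813, 0.1341, 0.3846).
x̄_st = Σ Wₕ·x̄ₕ = 0.4813·66.18 + 0.1341·56.78 + 0.3846·65.42 ≈ 64.6275...
→ 64.63.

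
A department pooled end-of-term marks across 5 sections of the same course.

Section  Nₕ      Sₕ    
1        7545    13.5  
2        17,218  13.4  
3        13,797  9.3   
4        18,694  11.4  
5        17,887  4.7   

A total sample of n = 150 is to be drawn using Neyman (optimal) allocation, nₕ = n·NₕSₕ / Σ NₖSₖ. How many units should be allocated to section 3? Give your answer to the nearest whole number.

1: NₕSₕ = 7545·13.5 = 101857.5
2: NₕSₕ = 17218·13.4 = 230721.2
3: NₕSₕ = 13797·9.3 = 128312.1
4: NₕSₕ = 18694·11.4 = 213111.6
5: NₕSₕ = 17887·4.7 = 84068.9
Σ NₕSₕ = 758071.3.
n_3 = 150·128312.1/758071.3 = 25.389... → 25.

25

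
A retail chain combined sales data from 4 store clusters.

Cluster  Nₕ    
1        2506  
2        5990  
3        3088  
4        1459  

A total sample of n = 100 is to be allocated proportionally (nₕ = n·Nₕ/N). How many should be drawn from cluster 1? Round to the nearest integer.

19

N = 2506 + 5990 + 3088 + 1459 = 13043.
n_1 = 100·2506/13043 = 19.213... → 19.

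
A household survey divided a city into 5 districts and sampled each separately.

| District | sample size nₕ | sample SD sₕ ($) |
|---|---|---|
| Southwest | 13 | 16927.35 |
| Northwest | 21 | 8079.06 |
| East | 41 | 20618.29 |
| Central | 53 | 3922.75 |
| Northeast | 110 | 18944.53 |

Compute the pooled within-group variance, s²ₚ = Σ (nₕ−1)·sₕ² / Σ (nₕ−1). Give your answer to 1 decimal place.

264670191.4

Southwest: (13−1)·16927.35² = 12·286535178.0225 = 3438422136.27
Northwest: (21−1)·8079.06² = 20·65271210.4836 = 1305424209.672
East: (41−1)·20618.29² = 40·425113882.5241 = 17004555300.964
Central: (53−1)·3922.75² = 52·15387967.5625 = 800174313.25
Northeast: (110−1)·18944.53² = 109·358895216.9209 = 39119578644.3781
Numerator = 61668154604.5341; denominator = Σ(nₕ−1) = 233.
s²ₚ = 61668154604.5341/233 = 264670191.436... → 264670191.4.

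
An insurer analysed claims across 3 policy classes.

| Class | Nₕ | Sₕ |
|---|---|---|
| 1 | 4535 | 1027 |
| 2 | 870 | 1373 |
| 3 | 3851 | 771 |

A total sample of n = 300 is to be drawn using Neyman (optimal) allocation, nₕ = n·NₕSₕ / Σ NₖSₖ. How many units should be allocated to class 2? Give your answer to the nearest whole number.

Σ NₕSₕ = 4535·1027 + 870·1373 + 3851·771 = 8821076.
Share for 2: 1194510/8821076 = 0.13542.
n_2 = 300 × 0.13542 = 40.625... → 41.

41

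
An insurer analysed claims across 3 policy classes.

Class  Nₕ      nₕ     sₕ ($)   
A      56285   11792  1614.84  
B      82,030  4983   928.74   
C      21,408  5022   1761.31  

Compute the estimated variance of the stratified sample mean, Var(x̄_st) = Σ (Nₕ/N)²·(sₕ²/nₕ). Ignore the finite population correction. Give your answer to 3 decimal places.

84.216

N = 159723; Wₕ = Nₕ/N.
class A: (56285/159723)²·1614.84²/11792 = 27.461354
class B: (82030/159723)²·928.74²/4983 = 45.657058
class C: (21408/159723)²·1761.31²/5022 = 11.097168
Sum = 84.215580 → 84.216.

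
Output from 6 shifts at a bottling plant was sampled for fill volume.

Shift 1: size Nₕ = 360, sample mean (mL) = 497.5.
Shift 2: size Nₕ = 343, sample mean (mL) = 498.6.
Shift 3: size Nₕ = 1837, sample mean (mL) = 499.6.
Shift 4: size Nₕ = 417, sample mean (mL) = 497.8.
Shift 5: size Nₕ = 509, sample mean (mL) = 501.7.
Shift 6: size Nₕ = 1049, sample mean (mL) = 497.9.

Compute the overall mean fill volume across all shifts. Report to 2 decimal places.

N = 4515; weights Wₕ = Nₕ/N = (0.0797, 0.0760, 0.4069, 0.0924, 0.1127, 0.2323).
x̄_st = Σ Wₕ·x̄ₕ = 0.0797·497.5 + 0.0760·498.6 + 0.4069·499.6 + 0.0924·497.8 + 0.1127·501.7 + 0.2323·497.9 ≈ 499.0321...
→ 499.03.

499.03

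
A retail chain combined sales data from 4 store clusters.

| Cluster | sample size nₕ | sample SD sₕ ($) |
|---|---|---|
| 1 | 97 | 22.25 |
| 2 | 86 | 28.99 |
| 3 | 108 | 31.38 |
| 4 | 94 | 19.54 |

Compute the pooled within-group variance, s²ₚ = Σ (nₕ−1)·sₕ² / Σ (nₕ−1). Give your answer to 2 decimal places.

1: (97−1)·22.25² = 96·495.0625 = 47526
2: (86−1)·28.99² = 85·840.4201 = 71435.7085
3: (108−1)·31.38² = 107·984.7044 = 105363.3708
4: (94−1)·19.54² = 93·381.8116 = 35508.4788
Numerator = 259833.5581; denominator = Σ(nₕ−1) = 381.
s²ₚ = 259833.5581/381 = 681.9778... → 681.98.

681.98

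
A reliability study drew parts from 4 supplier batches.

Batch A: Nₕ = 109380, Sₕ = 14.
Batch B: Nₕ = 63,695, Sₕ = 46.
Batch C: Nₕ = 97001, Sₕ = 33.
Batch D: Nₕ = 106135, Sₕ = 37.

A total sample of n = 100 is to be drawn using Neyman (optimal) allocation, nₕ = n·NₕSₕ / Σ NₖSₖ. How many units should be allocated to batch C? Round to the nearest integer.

A: NₕSₕ = 109380·14 = 1531320
B: NₕSₕ = 63695·46 = 2929970
C: NₕSₕ = 97001·33 = 3201033
D: NₕSₕ = 106135·37 = 3926995
Σ NₕSₕ = 11589318.
n_C = 100·3201033/11589318 = 27.621... → 28.

28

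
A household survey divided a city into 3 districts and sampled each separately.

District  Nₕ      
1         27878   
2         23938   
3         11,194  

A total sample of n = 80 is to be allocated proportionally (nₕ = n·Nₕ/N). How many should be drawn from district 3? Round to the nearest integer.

N = 27878 + 23938 + 11194 = 63010.
n_3 = 80·11194/63010 = 14.212... → 14.

14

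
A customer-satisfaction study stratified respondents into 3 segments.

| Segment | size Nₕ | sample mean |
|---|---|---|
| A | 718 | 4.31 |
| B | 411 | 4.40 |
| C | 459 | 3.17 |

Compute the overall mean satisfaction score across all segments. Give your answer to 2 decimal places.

N = 1588; weights Wₕ = Nₕ/N = (0.4521, 0.2588, 0.2890).
x̄_st = Σ Wₕ·x̄ₕ = 0.4521·4.31 + 0.2588·4.40 + 0.2890·3.17 ≈ 4.0038...
→ 4.00.

4.00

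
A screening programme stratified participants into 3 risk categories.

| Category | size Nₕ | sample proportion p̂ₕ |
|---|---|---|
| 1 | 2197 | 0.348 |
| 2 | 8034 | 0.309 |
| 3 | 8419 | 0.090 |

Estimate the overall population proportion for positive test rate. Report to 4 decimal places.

0.2147

N = 2197 + 8034 + 8419 = 18650.
Overall proportion = Σ (Nₕ/N)·p̂ₕ.
Σ Nₕp̂ₕ = 764.556 + 2482.506 + 757.71 = 4004.772.
4004.772 / 18650 = 0.214733... → 0.2147.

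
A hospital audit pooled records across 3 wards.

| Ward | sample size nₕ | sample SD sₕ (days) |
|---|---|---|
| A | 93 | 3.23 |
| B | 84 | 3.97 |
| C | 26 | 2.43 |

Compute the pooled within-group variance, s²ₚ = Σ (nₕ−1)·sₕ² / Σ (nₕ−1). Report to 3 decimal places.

Degrees of freedom: 92 + 83 + 25 = 200.
Σ(nₕ−1)sₕ² = 92·10.4329 + 83·15.7609 + 25·5.9049 = 2415.604.
s²ₚ = 2415.604 / 200 = 12.07802 → 12.078.

12.078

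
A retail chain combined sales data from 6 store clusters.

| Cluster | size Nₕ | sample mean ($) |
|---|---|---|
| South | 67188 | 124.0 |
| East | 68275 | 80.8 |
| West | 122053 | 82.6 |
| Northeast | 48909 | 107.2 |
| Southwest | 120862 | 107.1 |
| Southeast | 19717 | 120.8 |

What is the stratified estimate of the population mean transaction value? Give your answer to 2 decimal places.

N = 447004; weights Wₕ = Nₕ/N = (0.1503, 0.1527, 0.2730, 0.1094, 0.2704, 0.0441).
x̄_st = Σ Wₕ·x̄ₕ = 0.1503·124.0 + 0.1527·80.8 + 0.2730·82.6 + 0.1094·107.2 + 0.2704·107.1 + 0.0441·120.8 ≈ 99.5487...
→ 99.55.

99.55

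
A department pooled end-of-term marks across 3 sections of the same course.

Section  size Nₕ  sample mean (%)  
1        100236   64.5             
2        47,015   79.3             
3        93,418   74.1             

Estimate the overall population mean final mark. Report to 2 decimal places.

71.12

N = 100236 + 47015 + 93418 = 240669.
Overall mean = Σ (Nₕ/N)·x̄ₕ — weight by population share, not a simple average.
Σ Nₕx̄ₕ = 100236·64.5 + 47015·79.3 + 93418·74.1 = 6465222 + 3728289.5 + 6922273.8 = 17115785.3.
Divide by N: 17115785.3 / 240669 = 71.1175... → 71.12.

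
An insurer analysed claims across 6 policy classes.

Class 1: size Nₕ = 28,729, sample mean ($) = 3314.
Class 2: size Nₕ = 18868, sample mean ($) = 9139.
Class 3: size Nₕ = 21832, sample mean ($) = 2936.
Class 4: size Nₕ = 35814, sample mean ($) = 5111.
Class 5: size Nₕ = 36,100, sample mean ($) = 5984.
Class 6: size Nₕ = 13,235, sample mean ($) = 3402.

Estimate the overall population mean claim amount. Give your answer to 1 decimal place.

N = 28729 + 18868 + 21832 + 35814 + 36100 + 13235 = 154578.
Weight each subgroup mean by Nₕ/N and sum.
Σ Nₕx̄ₕ = 28729·3314 + 18868·9139 + 21832·2936 + 35814·5111 + 36100·5984 + 13235·3402 = 95207906 + 172434652 + 64098752 + 183045354 + 216022400 + 45025470 = 775834534.
Divide by N: 775834534 / 154578 = 5019.049... → 5019.0.

5019.0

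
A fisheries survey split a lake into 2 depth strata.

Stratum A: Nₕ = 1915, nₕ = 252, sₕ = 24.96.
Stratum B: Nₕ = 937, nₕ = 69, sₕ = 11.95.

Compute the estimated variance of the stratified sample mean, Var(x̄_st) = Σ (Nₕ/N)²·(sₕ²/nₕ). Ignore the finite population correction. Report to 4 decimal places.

1.3380

N = 2852; Wₕ = Nₕ/N.
stratum A: (1915/2852)²·24.96²/252 = 1.1146208
stratum B: (937/2852)²·11.95²/69 = 0.2233916
Sum = 1.3380124 → 1.3380.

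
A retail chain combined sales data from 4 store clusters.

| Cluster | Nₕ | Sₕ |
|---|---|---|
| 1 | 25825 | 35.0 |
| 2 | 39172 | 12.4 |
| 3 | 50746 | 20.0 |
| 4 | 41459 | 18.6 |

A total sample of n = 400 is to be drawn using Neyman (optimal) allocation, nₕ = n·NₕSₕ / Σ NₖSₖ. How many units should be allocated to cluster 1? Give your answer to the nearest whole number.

1: NₕSₕ = 25825·35.0 = 903875
2: NₕSₕ = 39172·12.4 = 485732.8
3: NₕSₕ = 50746·20.0 = 1014920
4: NₕSₕ = 41459·18.6 = 771137.4
Σ NₕSₕ = 3175665.2.
n_1 = 400·903875/3175665.2 = 113.850... → 114.

114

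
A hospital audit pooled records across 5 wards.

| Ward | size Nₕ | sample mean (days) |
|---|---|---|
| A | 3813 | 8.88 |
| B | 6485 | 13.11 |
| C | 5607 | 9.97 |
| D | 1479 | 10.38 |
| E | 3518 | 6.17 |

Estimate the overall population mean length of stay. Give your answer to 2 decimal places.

10.13

N = 20902; weights Wₕ = Nₕ/N = (0.1824, 0.3103, 0.2683, 0.0708, 0.1683).
x̄_st = Σ Wₕ·x̄ₕ = 0.1824·8.88 + 0.3103·13.11 + 0.2683·9.97 + 0.0708·10.38 + 0.1683·6.17 ≈ 10.1348...
→ 10.13.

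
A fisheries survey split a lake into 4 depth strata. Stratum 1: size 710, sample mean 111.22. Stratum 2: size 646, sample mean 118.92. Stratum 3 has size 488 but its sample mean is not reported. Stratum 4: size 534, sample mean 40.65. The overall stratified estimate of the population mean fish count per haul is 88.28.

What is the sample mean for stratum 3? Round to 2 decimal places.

66.46

Σ Nₕx̄ₕ = N·μ, so 488·x̄_3 = 2378·88.28 − (710·111.22 + 646·118.92 + 534·40.65).
= 209929.84 − 177495.62 = 32434.22.
x̄_3 = 32434.22 / 488 = 66.4636... → 66.46.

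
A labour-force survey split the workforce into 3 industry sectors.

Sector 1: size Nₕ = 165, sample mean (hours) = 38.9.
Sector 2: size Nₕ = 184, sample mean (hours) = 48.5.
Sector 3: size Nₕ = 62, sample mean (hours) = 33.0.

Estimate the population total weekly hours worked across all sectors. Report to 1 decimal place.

17388.5

1: 165·38.9 = 6418.5
2: 184·48.5 = 8924
3: 62·33.0 = 2046
τ̂ = Σ Nₕx̄ₕ = 17388.5.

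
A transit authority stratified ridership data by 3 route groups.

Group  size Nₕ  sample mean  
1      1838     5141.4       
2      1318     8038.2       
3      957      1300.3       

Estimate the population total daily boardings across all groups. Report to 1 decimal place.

21288627.9

1: 1838·5141.4 = 9449893.2
2: 1318·8038.2 = 10594347.6
3: 957·1300.3 = 1244387.1
τ̂ = Σ Nₕx̄ₕ = 21288627.9.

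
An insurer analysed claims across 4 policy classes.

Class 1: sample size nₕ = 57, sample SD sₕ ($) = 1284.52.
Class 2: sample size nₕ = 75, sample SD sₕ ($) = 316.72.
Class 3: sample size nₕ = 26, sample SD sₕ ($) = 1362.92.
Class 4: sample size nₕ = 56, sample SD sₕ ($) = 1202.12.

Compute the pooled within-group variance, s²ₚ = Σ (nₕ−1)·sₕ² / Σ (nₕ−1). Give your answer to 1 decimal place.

Degrees of freedom: 56 + 74 + 25 + 55 = 210.
Σ(nₕ−1)sₕ² = 56·1649991.6304 + 74·100311.5584 + 25·1857550.9264 + 55·1445092.4944 = 225741446.976.
s²ₚ = 225741446.976 / 210 = 1074959.271... → 1074959.3.

1074959.3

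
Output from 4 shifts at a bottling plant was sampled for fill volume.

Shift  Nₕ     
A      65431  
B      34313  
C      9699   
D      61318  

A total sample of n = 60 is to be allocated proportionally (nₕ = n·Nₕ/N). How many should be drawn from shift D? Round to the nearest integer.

N = 65431 + 34313 + 9699 + 61318 = 170761.
n_D = 60·61318/170761 = 21.545... → 22.

22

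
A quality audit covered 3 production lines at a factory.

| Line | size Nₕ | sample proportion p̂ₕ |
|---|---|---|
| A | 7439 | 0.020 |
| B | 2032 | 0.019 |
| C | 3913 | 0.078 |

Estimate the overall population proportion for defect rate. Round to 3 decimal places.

0.037

N = 7439 + 2032 + 3913 = 13384.
Overall proportion = Σ (Nₕ/N)·p̂ₕ.
Σ Nₕp̂ₕ = 148.78 + 38.608 + 305.214 = 492.602.
492.602 / 13384 = 0.03681... → 0.037.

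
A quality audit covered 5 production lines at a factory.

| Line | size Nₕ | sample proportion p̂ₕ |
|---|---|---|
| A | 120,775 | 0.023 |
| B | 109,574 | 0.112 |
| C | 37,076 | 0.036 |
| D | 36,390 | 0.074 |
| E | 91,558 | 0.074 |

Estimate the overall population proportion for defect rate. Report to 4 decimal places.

N = 120775 + 109574 + 37076 + 36390 + 91558 = 395373.
Overall proportion = Σ (Nₕ/N)·p̂ₕ.
Σ Nₕp̂ₕ = 2777.825 + 12272.288 + 1334.736 + 2692.86 + 6775.292 = 25853.001.
25853.001 / 395373 = 0.065389... → 0.0654.

0.0654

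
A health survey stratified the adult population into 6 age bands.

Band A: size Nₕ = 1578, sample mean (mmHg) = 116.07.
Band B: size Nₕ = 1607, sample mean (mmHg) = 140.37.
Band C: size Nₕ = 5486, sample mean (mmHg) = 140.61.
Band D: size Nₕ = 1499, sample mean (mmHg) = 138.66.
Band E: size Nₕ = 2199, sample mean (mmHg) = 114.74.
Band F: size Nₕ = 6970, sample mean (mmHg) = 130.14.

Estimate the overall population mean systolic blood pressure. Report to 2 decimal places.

131.72

N = 1578 + 1607 + 5486 + 1499 + 2199 + 6970 = 19339.
Overall mean = Σ (Nₕ/N)·x̄ₕ — weight by population share, not a simple average.
Σ Nₕx̄ₕ = 1578·116.07 + 1607·140.37 + 5486·140.61 + 1499·138.66 + 2199·114.74 + 6970·130.14 = 183158.46 + 225574.59 + 771386.46 + 207851.34 + 252313.26 + 907075.8 = 2547359.91.
Divide by N: 2547359.91 / 19339 = 131.7214... → 131.72.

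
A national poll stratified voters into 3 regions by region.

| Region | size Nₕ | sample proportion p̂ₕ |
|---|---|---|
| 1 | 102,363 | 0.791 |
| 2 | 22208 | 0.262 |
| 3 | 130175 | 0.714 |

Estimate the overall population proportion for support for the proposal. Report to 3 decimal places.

N = 102363 + 22208 + 130175 = 254746.
Overall proportion = Σ (Nₕ/N)·p̂ₕ.
Σ Nₕp̂ₕ = 80969.133 + 5818.496 + 92944.95 = 179732.579.
179732.579 / 254746 = 0.70554... → 0.706.

0.706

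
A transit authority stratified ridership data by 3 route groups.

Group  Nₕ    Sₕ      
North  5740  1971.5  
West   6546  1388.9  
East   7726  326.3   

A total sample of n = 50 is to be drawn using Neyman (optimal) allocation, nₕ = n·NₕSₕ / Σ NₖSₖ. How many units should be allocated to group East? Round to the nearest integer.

North: NₕSₕ = 5740·1971.5 = 11316410
West: NₕSₕ = 6546·1388.9 = 9091739.4
East: NₕSₕ = 7726·326.3 = 2520993.8
Σ NₕSₕ = 22929143.2.
n_East = 50·2520993.8/22929143.2 = 5.497... → 5.

5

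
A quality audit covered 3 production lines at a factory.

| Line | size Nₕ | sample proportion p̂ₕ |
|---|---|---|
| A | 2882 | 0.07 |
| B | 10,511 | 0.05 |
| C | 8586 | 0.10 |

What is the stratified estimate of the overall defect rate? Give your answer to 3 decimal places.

0.072

Wₕ = Nₕ/N with N = 21979: 0.1311, 0.4782, 0.3906.
p̂_st = 0.1311·0.07 + 0.4782·0.05 + 0.3906·0.10 ≈ 0.07215... → 0.072.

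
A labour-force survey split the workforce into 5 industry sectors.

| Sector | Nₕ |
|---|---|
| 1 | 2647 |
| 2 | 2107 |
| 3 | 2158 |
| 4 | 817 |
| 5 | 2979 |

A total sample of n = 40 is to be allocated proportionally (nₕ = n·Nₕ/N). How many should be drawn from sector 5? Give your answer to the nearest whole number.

11

Share of sector 5 = 2979/10708 = 0.27820.
Allocate 40 × 0.27820 = 11.128... → 11.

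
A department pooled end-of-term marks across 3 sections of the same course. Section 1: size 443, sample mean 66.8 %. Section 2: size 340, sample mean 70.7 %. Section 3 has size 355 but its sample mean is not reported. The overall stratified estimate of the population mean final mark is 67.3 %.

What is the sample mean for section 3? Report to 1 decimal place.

N = 443 + 340 + 355 = 1138.
Overall total = μ·N = 67.3·1138 = 76587.4.
Subtract the known strata: 443·66.8 + 340·70.7 = 53630.4.
Remaining total for section 3: 76587.4 − 53630.4 = 22957.
Divide by its size: 22957 / 355 = 64.668... → 64.7.

64.7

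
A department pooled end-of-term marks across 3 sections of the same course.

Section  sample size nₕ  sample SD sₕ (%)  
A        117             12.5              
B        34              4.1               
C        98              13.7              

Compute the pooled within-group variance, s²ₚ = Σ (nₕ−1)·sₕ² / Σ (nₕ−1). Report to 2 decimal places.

149.94

Degrees of freedom: 116 + 33 + 97 = 246.
Σ(nₕ−1)sₕ² = 116·156.25 + 33·16.81 + 97·187.69 = 36885.66.
s²ₚ = 36885.66 / 246 = 149.9417... → 149.94.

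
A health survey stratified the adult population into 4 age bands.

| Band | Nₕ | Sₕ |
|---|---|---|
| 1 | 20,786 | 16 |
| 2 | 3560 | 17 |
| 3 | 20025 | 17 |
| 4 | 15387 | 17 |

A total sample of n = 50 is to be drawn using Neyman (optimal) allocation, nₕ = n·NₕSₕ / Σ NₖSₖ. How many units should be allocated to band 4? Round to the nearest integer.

1: NₕSₕ = 20786·16 = 332576
2: NₕSₕ = 3560·17 = 60520
3: NₕSₕ = 20025·17 = 340425
4: NₕSₕ = 15387·17 = 261579
Σ NₕSₕ = 995100.
n_4 = 50·261579/995100 = 13.143... → 13.

13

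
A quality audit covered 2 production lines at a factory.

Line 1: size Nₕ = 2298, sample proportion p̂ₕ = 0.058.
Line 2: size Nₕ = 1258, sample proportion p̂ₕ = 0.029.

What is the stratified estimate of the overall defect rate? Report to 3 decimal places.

0.048

N = 2298 + 1258 = 3556.
Overall proportion = Σ (Nₕ/N)·p̂ₕ.
Σ Nₕp̂ₕ = 133.284 + 36.482 = 169.766.
169.766 / 3556 = 0.04774... → 0.048.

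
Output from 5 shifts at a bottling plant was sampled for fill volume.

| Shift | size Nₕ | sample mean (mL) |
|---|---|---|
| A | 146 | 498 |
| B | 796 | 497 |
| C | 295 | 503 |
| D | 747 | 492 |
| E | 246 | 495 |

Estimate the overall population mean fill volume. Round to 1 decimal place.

496.0

N = 2230; weights Wₕ = Nₕ/N = (0.0655, 0.3570, 0.1323, 0.3350, 0.1103).
x̄_st = Σ Wₕ·x̄ₕ = 0.0655·498 + 0.3570·497 + 0.1323·503 + 0.3350·492 + 0.1103·495 ≈ 495.964...
→ 496.0.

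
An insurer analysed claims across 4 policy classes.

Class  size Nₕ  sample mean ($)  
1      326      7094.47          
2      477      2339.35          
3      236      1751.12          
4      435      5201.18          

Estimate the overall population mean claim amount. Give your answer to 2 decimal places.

4141.41

N = 326 + 477 + 236 + 435 = 1474.
Weight each subgroup mean by Nₕ/N and sum.
Σ Nₕx̄ₕ = 326·7094.47 + 477·2339.35 + 236·1751.12 + 435·5201.18 = 2312797.22 + 1115869.95 + 413264.32 + 2262513.3 = 6104444.79.
Divide by N: 6104444.79 / 1474 = 4141.4144... → 4141.41.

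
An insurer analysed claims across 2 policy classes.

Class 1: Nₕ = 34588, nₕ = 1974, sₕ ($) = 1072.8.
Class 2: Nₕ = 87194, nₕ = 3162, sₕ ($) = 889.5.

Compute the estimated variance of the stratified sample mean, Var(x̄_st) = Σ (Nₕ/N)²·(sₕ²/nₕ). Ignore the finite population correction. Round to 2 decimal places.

N = 121782; Wₕ = Nₕ/N.
class 1: (34588/121782)²·1072.8²/1974 = 47.03001
class 2: (87194/121782)²·889.5²/3162 = 128.27353
Sum = 175.30354 → 175.30.

175.30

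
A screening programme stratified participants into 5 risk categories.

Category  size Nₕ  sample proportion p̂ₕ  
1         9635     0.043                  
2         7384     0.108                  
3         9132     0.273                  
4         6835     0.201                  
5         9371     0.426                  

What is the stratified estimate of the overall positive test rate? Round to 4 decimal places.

0.2141

Wₕ = Nₕ/N with N = 42357: 0.2275, 0.1743, 0.2156, 0.1614, 0.2212.
p̂_st = 0.2275·0.043 + 0.1743·0.108 + 0.2156·0.273 + 0.1614·0.201 + 0.2212·0.426 ≈ 0.214149... → 0.2141.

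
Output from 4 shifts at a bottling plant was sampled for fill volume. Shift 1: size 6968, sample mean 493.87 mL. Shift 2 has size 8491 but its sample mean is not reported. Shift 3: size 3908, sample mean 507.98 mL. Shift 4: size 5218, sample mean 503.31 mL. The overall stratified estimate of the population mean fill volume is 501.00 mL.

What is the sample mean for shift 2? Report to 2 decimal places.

502.22

N = 6968 + 8491 + 3908 + 5218 = 24585.
Overall total = μ·N = 501.00·24585 = 12317085.
Subtract the known strata: 6968·493.87 + 3908·507.98 + 5218·503.31 = 8052743.58.
Remaining total for shift 2: 12317085 − 8052743.58 = 4264341.42.
Divide by its size: 4264341.42 / 8491 = 502.2190... → 502.22.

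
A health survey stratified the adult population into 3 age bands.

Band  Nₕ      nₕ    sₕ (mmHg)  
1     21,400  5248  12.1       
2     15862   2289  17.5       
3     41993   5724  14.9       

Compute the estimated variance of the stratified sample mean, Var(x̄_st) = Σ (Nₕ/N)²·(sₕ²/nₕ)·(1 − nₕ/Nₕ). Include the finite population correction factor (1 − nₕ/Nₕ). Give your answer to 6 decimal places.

0.015525

N = 79255. Term for each stratum: Wₕ²sₕ²/nₕ·(1−nₕ/Nₕ).
Var(x̄_st) = 0.001535195 + 0.004585754 + 0.009404421 = 0.015525370 → 0.015525.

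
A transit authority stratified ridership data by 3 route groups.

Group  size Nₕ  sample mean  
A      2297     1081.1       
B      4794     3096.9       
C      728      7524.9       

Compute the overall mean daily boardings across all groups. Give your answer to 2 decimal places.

N = 7819; weights Wₕ = Nₕ/N = (0.2938, 0.6131, 0.0931).
x̄_st = Σ Wₕ·x̄ₕ = 0.2938·1081.1 + 0.6131·3096.9 + 0.0931·7524.9 ≈ 2916.9910...
→ 2916.99.

2916.99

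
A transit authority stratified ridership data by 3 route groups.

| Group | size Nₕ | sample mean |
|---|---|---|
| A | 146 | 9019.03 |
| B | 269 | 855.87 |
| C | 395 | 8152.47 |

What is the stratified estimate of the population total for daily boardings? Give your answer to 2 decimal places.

Population total = Σ Nₕ·x̄ₕ (each stratum's size times its mean).
146·9019.03 + 269·855.87 + 395·8152.47 = 1316778.38 + 230229.03 + 3220225.65 = 4767233.06.

4767233.06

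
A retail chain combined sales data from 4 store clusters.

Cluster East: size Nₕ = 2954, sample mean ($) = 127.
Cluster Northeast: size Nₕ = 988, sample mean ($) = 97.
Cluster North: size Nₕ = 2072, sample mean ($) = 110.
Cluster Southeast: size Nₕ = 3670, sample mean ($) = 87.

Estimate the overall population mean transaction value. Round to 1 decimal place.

105.1

x̄_st = (Σ Nₕx̄ₕ) / (Σ Nₕ) = (2954·127 + 988·97 + 2072·110 + 3670·87) / 9684
= 1018204 / 9684 = 105.143... → 105.1.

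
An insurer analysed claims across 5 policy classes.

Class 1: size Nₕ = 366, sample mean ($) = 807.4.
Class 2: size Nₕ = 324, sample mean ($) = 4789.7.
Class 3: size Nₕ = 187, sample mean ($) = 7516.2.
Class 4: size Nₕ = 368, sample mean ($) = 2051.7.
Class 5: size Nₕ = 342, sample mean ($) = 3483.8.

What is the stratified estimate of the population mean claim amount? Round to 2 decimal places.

3276.24

N = 366 + 324 + 187 + 368 + 342 = 1587.
Overall mean = Σ (Nₕ/N)·x̄ₕ — weight by population share, not a simple average.
Σ Nₕx̄ₕ = 366·807.4 + 324·4789.7 + 187·7516.2 + 368·2051.7 + 342·3483.8 = 295508.4 + 1551862.8 + 1405529.4 + 755025.6 + 1191459.6 = 5199385.8.
Divide by N: 5199385.8 / 1587 = 3276.2355... → 3276.24.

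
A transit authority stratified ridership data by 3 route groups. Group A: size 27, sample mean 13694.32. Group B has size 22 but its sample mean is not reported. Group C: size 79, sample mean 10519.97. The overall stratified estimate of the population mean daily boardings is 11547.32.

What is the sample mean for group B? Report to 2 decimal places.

N = 27 + 22 + 79 = 128.
Overall total = μ·N = 11547.32·128 = 1478056.96.
Subtract the known strata: 27·13694.32 + 79·10519.97 = 1200824.27.
Remaining total for group B: 1478056.96 − 1200824.27 = 277232.69.
Divide by its size: 277232.69 / 22 = 12601.4859... → 12601.49.

12601.49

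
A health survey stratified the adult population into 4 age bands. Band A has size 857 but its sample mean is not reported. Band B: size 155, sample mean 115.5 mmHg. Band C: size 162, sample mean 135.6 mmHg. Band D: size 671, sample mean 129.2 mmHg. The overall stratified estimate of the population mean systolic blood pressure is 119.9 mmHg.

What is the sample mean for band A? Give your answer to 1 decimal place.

110.4

Σ Nₕx̄ₕ = N·μ, so 857·x̄_A = 1845·119.9 − (155·115.5 + 162·135.6 + 671·129.2).
= 221215.5 − 126562.9 = 94652.6.
x̄_A = 94652.6 / 857 = 110.446... → 110.4.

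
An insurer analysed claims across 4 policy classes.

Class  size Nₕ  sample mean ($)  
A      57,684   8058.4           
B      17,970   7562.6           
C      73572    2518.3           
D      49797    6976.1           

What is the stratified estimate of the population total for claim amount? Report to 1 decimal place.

1133405886.9

Estimate total by summing Nₕ·x̄ₕ over strata.
57684·8058.4 + 17970·7562.6 + 73572·2518.3 + 49797·6976.1 = 464840745.6 + 135899922 + 185276367.6 + 347388851.7 = 1133405886.9.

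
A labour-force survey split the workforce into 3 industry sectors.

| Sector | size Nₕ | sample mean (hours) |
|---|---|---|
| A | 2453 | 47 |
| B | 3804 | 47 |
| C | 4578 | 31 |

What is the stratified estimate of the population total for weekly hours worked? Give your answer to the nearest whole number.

435997

Population total = Σ Nₕ·x̄ₕ (each stratum's size times its mean).
2453·47 + 3804·47 + 4578·31 = 115291 + 178788 + 141918 = 435997.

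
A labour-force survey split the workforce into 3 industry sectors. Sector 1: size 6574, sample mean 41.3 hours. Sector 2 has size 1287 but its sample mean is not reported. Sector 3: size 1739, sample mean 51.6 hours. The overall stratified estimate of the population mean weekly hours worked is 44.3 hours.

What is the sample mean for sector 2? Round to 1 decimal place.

49.8

Σ Nₕx̄ₕ = N·μ, so 1287·x̄_2 = 9600·44.3 − (6574·41.3 + 1739·51.6).
= 425280 − 361238.6 = 64041.4.
x̄_2 = 64041.4 / 1287 = 49.760... → 49.8.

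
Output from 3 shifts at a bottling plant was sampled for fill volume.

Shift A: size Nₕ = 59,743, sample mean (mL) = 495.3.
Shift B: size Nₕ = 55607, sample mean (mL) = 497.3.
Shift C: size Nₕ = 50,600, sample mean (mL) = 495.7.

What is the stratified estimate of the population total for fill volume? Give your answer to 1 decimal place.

82326489.0

A: 59743·495.3 = 29590707.9
B: 55607·497.3 = 27653361.1
C: 50600·495.7 = 25082420
τ̂ = Σ Nₕx̄ₕ = 82326489.0.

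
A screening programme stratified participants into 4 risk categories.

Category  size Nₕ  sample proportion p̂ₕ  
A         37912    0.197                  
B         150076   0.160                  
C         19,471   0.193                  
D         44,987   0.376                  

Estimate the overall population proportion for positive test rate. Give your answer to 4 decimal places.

N = 37912 + 150076 + 19471 + 44987 = 252446.
Overall proportion = Σ (Nₕ/N)·p̂ₕ.
Σ Nₕp̂ₕ = 7468.664 + 24012.16 + 3757.903 + 16915.112 = 52153.839.
52153.839 / 252446 = 0.206594... → 0.2066.

0.2066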